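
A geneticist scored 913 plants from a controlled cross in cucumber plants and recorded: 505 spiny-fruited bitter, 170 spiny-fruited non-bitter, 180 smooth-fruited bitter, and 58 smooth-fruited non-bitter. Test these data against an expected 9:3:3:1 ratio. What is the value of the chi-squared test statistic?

0.620

Total ratio parts = 16. Expected numbers out of 913:
  spiny-fruited bitter: 913 × 9/16 = 513.5625
  spiny-fruited non-bitter: 913 × 3/16 = 171.1875
  smooth-fruited bitter: 913 × 3/16 = 171.1875
  smooth-fruited non-bitter: 913 × 1/16 = 57.0625
χ² = Σ (O − E)² / E
  spiny-fruited bitter: (505 − 513.5625)² / 513.5625 = 0.1428
  spiny-fruited non-bitter: (170 − 171.1875)² / 171.1875 = 0.0082
  smooth-fruited bitter: (180 − 171.1875)² / 171.1875 = 0.4537
  smooth-fruited non-bitter: (58 − 57.0625)² / 57.0625 = 0.0154
χ² = 0.1428 + 0.0082 + 0.4537 + 0.0154 = 0.6201 ≈ 0.620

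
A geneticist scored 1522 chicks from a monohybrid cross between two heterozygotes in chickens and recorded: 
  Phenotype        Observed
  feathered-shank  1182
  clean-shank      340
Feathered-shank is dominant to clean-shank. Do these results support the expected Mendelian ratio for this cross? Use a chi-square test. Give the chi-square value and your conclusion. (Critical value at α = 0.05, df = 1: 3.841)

For a monohybrid cross between heterozygotes with complete dominance, the expected phenotypic ratio is 3:1.
Expected counts for N = 1522 under a 3:1 ratio (total parts = 4):
  feathered-shank: 1522 × 3/4 = 1141.5
  clean-shank: 1522 × 1/4 = 380.5
χ² = Σ (O − E)² / E
  feathered-shank: (1182 − 1141.5)² / 1141.5 = 1.4369
  clean-shank: (340 − 380.5)² / 380.5 = 4.3108
χ² = 1.4369 + 4.3108 = 5.7477 ≈ 5.748
Degrees of freedom = 2 − 1 = 1; critical value at α = 0.05 is 3.841.
Since 5.748 > 3.841, we reject the null hypothesis — the data do not fit the 3:1 ratio.

5.748; not consistent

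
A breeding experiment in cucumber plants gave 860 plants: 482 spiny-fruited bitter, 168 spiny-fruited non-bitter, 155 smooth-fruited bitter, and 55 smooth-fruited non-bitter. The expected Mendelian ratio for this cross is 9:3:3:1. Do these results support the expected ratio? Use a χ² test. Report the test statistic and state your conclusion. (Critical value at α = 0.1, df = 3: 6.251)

0.560; consistent

Under the 9:3:3:1 hypothesis (Σ ratio = 16, N = 860):
  spiny-fruited bitter: 860 × 9/16 = 483.75
  spiny-fruited non-bitter: 860 × 3/16 = 161.25
  smooth-fruited bitter: 860 × 3/16 = 161.25
  smooth-fruited non-bitter: 860 × 1/16 = 53.75
χ² = Σ (O − E)² / E
  spiny-fruited bitter: (482 − 483.75)² / 483.75 = 0.0063
  spiny-fruited non-bitter: (168 − 161.25)² / 161.25 = 0.2826
  smooth-fruited bitter: (155 − 161.25)² / 161.25 = 0.2422
  smooth-fruited non-bitter: (55 − 53.75)² / 53.75 = 0.0291
χ² = 0.0063 + 0.2826 + 0.2422 + 0.0291 = 0.5602 ≈ 0.560
Degrees of freedom = 4 − 1 = 3; critical value at α = 0.1 is 6.251.
Since 0.560 < 6.251, we fail to reject the null hypothesis — the data are consistent with the 9:3:3:1 ratio.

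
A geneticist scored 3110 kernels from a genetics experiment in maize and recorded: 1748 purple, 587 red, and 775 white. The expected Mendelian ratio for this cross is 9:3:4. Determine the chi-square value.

0.035

The 9:3:4 ratio has 16 parts, so with N = 3110 the expected counts are:
  purple: 3110 × 9/16 = 1749.375
  red: 3110 × 3/16 = 583.125
  white: 3110 × 4/16 = 777.5
χ² = Σ (O − E)² / E
  purple: (1748 − 1749.375)² / 1749.375 = 0.0011
  red: (587 − 583.125)² / 583.125 = 0.0258
  white: (775 − 777.5)² / 777.5 = 0.0080
χ² = 0.0011 + 0.0258 + 0.0080 = 0.0349 ≈ 0.035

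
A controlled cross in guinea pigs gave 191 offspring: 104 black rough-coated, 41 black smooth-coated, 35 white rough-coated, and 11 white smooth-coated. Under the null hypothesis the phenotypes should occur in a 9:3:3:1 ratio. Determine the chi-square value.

0.953

Total ratio parts = 16. Expected numbers out of 191:
  black rough-coated: 191 × 9/16 = 107.4375
  black smooth-coated: 191 × 3/16 = 35.8125
  white rough-coated: 191 × 3/16 = 35.8125
  white smooth-coated: 191 × 1/16 = 11.9375
χ² = Σ (O − E)² / E
  black rough-coated: (104 − 107.4375)² / 107.4375 = 0.1100
  black smooth-coated: (41 − 35.8125)² / 35.8125 = 0.7514
  white rough-coated: (35 − 35.8125)² / 35.8125 = 0.0184
  white smooth-coated: (11 − 11.9375)² / 11.9375 = 0.0736
χ² = 0.1100 + 0.7514 + 0.0184 + 0.0736 = 0.9534 ≈ 0.953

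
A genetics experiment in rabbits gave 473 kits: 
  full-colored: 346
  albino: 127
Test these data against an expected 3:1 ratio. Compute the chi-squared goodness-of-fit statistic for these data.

0.863

Under the 3:1 hypothesis (Σ ratio = 4, N = 473):
  full-colored: 473 × 3/4 = 354.75
  albino: 473 × 1/4 = 118.25
χ² = Σ (O − E)² / E
  full-colored: (346 − 354.75)² / 354.75 = 0.2158
  albino: (127 − 118.25)² / 118.25 = 0.6475
χ² = 0.2158 + 0.6475 = 0.8633 ≈ 0.863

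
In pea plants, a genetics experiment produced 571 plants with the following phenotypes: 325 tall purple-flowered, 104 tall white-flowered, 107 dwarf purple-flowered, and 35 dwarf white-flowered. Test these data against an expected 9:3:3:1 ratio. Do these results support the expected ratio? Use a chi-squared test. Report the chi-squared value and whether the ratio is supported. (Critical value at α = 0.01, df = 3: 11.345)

0.146; consistent

Under the 9:3:3:1 hypothesis (Σ ratio = 16, N = 571):
  tall purple-flowered: 571 × 9/16 = 321.1875
  tall white-flowered: 571 × 3/16 = 107.0625
  dwarf purple-flowered: 571 × 3/16 = 107.0625
  dwarf white-flowered: 571 × 1/16 = 35.6875
χ² = Σ (O − E)² / E
  tall purple-flowered: (325 − 321.1875)² / 321.1875 = 0.0453
  tall white-flowered: (104 − 107.0625)² / 107.0625 = 0.0876
  dwarf purple-flowered: (107 − 107.0625)² / 107.0625 = 0.0000
  dwarf white-flowered: (35 − 35.6875)² / 35.6875 = 0.0132
χ² = 0.0453 + 0.0876 + 0.0000 + 0.0132 = 0.1461 ≈ 0.146
Degrees of freedom = 4 − 1 = 3; critical value at α = 0.01 is 11.345.
Since 0.146 < 11.345, we fail to reject the null hypothesis — the data are consistent with the 9:3:3:1 ratio.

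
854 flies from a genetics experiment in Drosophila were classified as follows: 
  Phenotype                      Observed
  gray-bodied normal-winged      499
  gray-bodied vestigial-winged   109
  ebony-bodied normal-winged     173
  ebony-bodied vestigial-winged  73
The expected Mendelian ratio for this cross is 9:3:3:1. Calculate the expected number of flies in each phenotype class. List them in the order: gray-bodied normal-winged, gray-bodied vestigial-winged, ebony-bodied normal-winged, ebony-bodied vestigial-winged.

Under the 9:3:3:1 hypothesis (Σ ratio = 16, N = 854):
  gray-bodied normal-winged: 854 × 9/16 = 480.375
  gray-bodied vestigial-winged: 854 × 3/16 = 160.125
  ebony-bodied normal-winged: 854 × 3/16 = 160.125
  ebony-bodied vestigial-winged: 854 × 1/16 = 53.375

480.375, 160.125, 160.125, 53.375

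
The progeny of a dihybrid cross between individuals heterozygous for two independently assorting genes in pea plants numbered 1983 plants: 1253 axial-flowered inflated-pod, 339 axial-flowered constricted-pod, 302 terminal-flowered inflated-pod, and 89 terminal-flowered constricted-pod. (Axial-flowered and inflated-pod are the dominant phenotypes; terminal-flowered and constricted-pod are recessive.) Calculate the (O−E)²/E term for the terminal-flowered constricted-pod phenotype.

A dihybrid F₂ with independent assortment and complete dominance at both loci gives a 9:3:3:1 phenotypic ratio.
The 9:3:3:1 ratio has 16 parts, so with N = 1983 the expected counts are:
  axial-flowered inflated-pod: 1983 × 9/16 = 1115.4375
  axial-flowered constricted-pod: 1983 × 3/16 = 371.8125
  terminal-flowered inflated-pod: 1983 × 3/16 = 371.8125
  terminal-flowered constricted-pod: 1983 × 1/16 = 123.9375
Contribution of terminal-flowered constricted-pod: (89 − 123.9375)² / 123.9375 = 9.8487

9.849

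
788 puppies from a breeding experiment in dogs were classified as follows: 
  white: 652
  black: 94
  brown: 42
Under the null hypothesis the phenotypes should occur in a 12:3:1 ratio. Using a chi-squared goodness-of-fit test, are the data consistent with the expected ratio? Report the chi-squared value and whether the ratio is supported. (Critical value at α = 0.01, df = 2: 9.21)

26.917; not consistent

Total ratio parts = 16. Expected numbers out of 788:
  white: 788 × 12/16 = 591
  black: 788 × 3/16 = 147.75
  brown: 788 × 1/16 = 49.25
χ² = Σ (O − E)² / E
  white: (652 − 591)² / 591 = 6.2961
  black: (94 − 147.75)² / 147.75 = 19.5537
  brown: (42 − 49.25)² / 49.25 = 1.0673
χ² = 6.2961 + 19.5537 + 1.0673 = 26.9171 ≈ 26.917
Degrees of freedom = 3 − 1 = 2; critical value at α = 0.01 is 9.21.
Since 26.917 > 9.21, we reject the null hypothesis — the data do not fit the 12:3:1 ratio.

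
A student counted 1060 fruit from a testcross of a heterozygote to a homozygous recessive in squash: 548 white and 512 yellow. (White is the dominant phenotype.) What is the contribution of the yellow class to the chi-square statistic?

0.611

A testcross of a heterozygote (Aa × aa) gives a 1:1 phenotypic ratio.
Total ratio parts = 2. Expected numbers out of 1060:
  white: 1060 × 1/2 = 530
  yellow: 1060 × 1/2 = 530
Contribution of yellow: (512 − 530)² / 530 = 0.6113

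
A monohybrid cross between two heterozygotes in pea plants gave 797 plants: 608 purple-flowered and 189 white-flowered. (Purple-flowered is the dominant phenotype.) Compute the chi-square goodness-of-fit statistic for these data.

For a monohybrid cross between heterozygotes with complete dominance, the expected phenotypic ratio is 3:1.
Total ratio parts = 4. Expected numbers out of 797:
  purple-flowered: 797 × 3/4 = 597.75
  white-flowered: 797 × 1/4 = 199.25
χ² = Σ (O − E)² / E
  purple-flowered: (608 − 597.75)² / 597.75 = 0.1758
  white-flowered: (189 − 199.25)² / 199.25 = 0.5273
χ² = 0.1758 + 0.5273 = 0.7031 ≈ 0.703

0.703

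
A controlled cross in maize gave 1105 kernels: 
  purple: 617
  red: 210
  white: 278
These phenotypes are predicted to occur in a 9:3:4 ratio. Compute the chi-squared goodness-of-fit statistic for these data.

Total ratio parts = 16. Expected numbers out of 1105:
  purple: 1105 × 9/16 = 621.5625
  red: 1105 × 3/16 = 207.1875
  white: 1105 × 4/16 = 276.25
χ² = Σ (O − E)² / E
  purple: (617 − 621.5625)² / 621.5625 = 0.0335
  red: (210 − 207.1875)² / 207.1875 = 0.0382
  white: (278 − 276.25)² / 276.25 = 0.0111
χ² = 0.0335 + 0.0382 + 0.0111 = 0.0828 ≈ 0.083

0.083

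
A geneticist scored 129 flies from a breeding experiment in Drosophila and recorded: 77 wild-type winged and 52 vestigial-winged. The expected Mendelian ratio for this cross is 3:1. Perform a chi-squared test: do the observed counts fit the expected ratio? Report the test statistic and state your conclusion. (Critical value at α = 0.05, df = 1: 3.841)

16.127; not consistent

Total ratio parts = 4. Expected numbers out of 129:
  wild-type winged: 129 × 3/4 = 96.75
  vestigial-winged: 129 × 1/4 = 32.25
χ² = Σ (O − E)² / E
  wild-type winged: (77 − 96.75)² / 96.75 = 4.0317
  vestigial-winged: (52 − 32.25)² / 32.25 = 12.0950
χ² = 4.0317 + 12.0950 = 16.1267 ≈ 16.127
Degrees of freedom = 2 − 1 = 1; critical value at α = 0.05 is 3.841.
Since 16.127 > 3.841, we reject the null hypothesis — the data do not fit the 3:1 ratio.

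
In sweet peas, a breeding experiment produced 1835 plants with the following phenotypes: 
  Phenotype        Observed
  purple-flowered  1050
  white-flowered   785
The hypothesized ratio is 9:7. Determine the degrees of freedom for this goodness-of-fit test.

A goodness-of-fit test with 2 phenotype classes has df = 2 − 1 = 1.

1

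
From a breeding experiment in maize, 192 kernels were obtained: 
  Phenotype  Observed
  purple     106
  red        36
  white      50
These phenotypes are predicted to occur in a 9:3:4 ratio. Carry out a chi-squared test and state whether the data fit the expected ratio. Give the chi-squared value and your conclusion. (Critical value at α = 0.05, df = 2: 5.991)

0.120; consistent

Total ratio parts = 16. Expected numbers out of 192:
  purple: 192 × 9/16 = 108
  red: 192 × 3/16 = 36
  white: 192 × 4/16 = 48
χ² = Σ (O − E)² / E
  purple: (106 − 108)² / 108 = 0.0370
  red: (36 − 36)² / 36 = 0.0000
  white: (50 − 48)² / 48 = 0.0833
χ² = 0.0370 + 0.0000 + 0.0833 = 0.1203 ≈ 0.120
Degrees of freedom = 3 − 1 = 2; critical value at α = 0.05 is 5.991.
Since 0.120 < 5.991, we fail to reject the null hypothesis — the data are consistent with the 9:3:4 ratio.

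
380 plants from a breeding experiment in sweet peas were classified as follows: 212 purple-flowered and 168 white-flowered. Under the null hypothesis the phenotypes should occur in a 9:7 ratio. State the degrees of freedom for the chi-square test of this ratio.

A goodness-of-fit test with 2 phenotype classes has df = 2 − 1 = 1.

1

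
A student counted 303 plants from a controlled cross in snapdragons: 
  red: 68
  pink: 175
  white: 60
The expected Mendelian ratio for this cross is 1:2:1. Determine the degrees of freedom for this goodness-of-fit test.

2

A goodness-of-fit test with 3 phenotype classes has df = 3 − 1 = 2.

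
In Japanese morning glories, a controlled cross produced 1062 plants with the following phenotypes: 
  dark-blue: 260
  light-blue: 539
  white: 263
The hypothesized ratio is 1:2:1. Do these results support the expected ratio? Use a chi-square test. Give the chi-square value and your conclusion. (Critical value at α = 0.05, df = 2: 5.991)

Expected counts for N = 1062 under a 1:2:1 ratio (total parts = 4):
  dark-blue: 1062 × 1/4 = 265.5
  light-blue: 1062 × 2/4 = 531
  white: 1062 × 1/4 = 265.5
χ² = Σ (O − E)² / E
  dark-blue: (260 − 265.5)² / 265.5 = 0.1139
  light-blue: (539 − 531)² / 531 = 0.1205
  white: (263 − 265.5)² / 265.5 = 0.0235
χ² = 0.1139 + 0.1205 + 0.0235 = 0.2579 ≈ 0.258
Degrees of freedom = 3 − 1 = 2; critical value at α = 0.05 is 5.991.
Since 0.258 < 5.991, we fail to reject the null hypothesis — the data are consistent with the 1:2:1 ratio.

0.258; consistent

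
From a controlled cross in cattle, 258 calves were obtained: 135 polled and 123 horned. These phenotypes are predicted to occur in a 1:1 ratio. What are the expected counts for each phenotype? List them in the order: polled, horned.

129, 129

Expected counts for N = 258 under a 1:1 ratio (total parts = 2):
  polled: 258 × 1/2 = 129
  horned: 258 × 1/2 = 129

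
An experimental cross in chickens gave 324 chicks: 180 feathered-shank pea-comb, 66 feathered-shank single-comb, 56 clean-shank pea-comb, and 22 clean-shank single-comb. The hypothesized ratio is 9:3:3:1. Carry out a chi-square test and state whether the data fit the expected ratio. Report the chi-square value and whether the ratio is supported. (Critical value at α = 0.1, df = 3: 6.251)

1.004; consistent

Under the 9:3:3:1 hypothesis (Σ ratio = 16, N = 324):
  feathered-shank pea-comb: 324 × 9/16 = 182.25
  feathered-shank single-comb: 324 × 3/16 = 60.75
  clean-shank pea-comb: 324 × 3/16 = 60.75
  clean-shank single-comb: 324 × 1/16 = 20.25
χ² = Σ (O − E)² / E
  feathered-shank pea-comb: (180 − 182.25)² / 182.25 = 0.0278
  feathered-shank single-comb: (66 − 60.75)² / 60.75 = 0.4537
  clean-shank pea-comb: (56 − 60.75)² / 60.75 = 0.3714
  clean-shank single-comb: (22 − 20.25)² / 20.25 = 0.1512
χ² = 0.0278 + 0.4537 + 0.3714 + 0.1512 = 1.0041 ≈ 1.004
Degrees of freedom = 4 − 1 = 3; critical value at α = 0.1 is 6.251.
Since 1.004 < 6.251, we fail to reject the null hypothesis — the data are consistent with the 9:3:3:1 ratio.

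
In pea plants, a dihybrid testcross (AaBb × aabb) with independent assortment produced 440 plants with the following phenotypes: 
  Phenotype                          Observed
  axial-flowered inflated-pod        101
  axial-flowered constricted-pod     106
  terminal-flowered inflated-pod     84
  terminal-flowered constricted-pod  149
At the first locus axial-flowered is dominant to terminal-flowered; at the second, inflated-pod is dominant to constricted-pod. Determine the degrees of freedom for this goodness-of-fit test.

3

A dihybrid testcross with independent assortment gives a 1:1:1:1 ratio.
A goodness-of-fit test with 4 phenotype classes has df = 4 − 1 = 3.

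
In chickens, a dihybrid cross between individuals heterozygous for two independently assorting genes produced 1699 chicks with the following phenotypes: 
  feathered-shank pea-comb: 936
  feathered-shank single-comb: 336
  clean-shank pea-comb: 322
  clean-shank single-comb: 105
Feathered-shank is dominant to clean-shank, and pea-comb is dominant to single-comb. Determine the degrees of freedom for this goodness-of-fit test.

A dihybrid F₂ with independent assortment and complete dominance at both loci gives a 9:3:3:1 phenotypic ratio.
A goodness-of-fit test with 4 phenotype classes has df = 4 − 1 = 3.

3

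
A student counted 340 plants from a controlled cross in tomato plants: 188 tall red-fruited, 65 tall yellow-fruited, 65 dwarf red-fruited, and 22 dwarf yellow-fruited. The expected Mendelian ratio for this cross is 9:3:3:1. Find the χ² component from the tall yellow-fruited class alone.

0.025

Total ratio parts = 16. Expected numbers out of 340:
  tall red-fruited: 340 × 9/16 = 191.25
  tall yellow-fruited: 340 × 3/16 = 63.75
  dwarf red-fruited: 340 × 3/16 = 63.75
  dwarf yellow-fruited: 340 × 1/16 = 21.25
Contribution of tall yellow-fruited: (65 − 63.75)² / 63.75 = 0.0245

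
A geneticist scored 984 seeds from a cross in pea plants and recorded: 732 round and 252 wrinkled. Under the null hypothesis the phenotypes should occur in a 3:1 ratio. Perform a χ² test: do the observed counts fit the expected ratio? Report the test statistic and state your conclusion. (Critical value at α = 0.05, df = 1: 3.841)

Under the 3:1 hypothesis (Σ ratio = 4, N = 984):
  round: 984 × 3/4 = 738
  wrinkled: 984 × 1/4 = 246
χ² = Σ (O − E)² / E
  round: (732 − 738)² / 738 = 0.0488
  wrinkled: (252 − 246)² / 246 = 0.1463
χ² = 0.0488 + 0.1463 = 0.1951 ≈ 0.195
Degrees of freedom = 2 − 1 = 1; critical value at α = 0.05 is 3.841.
Since 0.195 < 3.841, we fail to reject the null hypothesis — the data are consistent with the 3:1 ratio.

0.195; consistent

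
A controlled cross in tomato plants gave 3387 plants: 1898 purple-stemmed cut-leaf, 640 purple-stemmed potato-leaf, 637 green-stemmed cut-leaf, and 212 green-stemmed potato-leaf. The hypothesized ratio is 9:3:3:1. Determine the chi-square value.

Under the 9:3:3:1 hypothesis (Σ ratio = 16, N = 3387):
  purple-stemmed cut-leaf: 3387 × 9/16 = 1905.1875
  purple-stemmed potato-leaf: 3387 × 3/16 = 635.0625
  green-stemmed cut-leaf: 3387 × 3/16 = 635.0625
  green-stemmed potato-leaf: 3387 × 1/16 = 211.6875
χ² = Σ (O − E)² / E
  purple-stemmed cut-leaf: (1898 − 1905.1875)² / 1905.1875 = 0.0271
  purple-stemmed potato-leaf: (640 − 635.0625)² / 635.0625 = 0.0384
  green-stemmed cut-leaf: (637 − 635.0625)² / 635.0625 = 0.0059
  green-stemmed potato-leaf: (212 − 211.6875)² / 211.6875 = 0.0005
χ² = 0.0271 + 0.0384 + 0.0059 + 0.0005 = 0.0719 ≈ 0.072

0.072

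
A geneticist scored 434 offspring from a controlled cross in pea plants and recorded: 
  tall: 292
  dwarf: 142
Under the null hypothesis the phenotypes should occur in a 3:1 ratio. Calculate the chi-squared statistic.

13.791

Total ratio parts = 4. Expected numbers out of 434:
  tall: 434 × 3/4 = 325.5
  dwarf: 434 × 1/4 = 108.5
χ² = Σ (O − E)² / E
  tall: (292 − 325.5)² / 325.5 = 3.4478
  dwarf: (142 − 108.5)² / 108.5 = 10.3433
χ² = 3.4478 + 10.3433 = 13.7911 ≈ 13.791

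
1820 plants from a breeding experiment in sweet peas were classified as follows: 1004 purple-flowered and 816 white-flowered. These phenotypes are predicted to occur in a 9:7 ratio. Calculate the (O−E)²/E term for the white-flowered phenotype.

0.490

Expected counts for N = 1820 under a 9:7 ratio (total parts = 16):
  purple-flowered: 1820 × 9/16 = 1023.75
  white-flowered: 1820 × 7/16 = 796.25
Contribution of white-flowered: (816 − 796.25)² / 796.25 = 0.4899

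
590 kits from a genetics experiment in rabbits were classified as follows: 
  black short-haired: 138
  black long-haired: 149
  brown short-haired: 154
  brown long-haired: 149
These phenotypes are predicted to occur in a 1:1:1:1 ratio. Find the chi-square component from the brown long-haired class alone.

Total ratio parts = 4. Expected numbers out of 590:
  black short-haired: 590 × 1/4 = 147.5
  black long-haired: 590 × 1/4 = 147.5
  brown short-haired: 590 × 1/4 = 147.5
  brown long-haired: 590 × 1/4 = 147.5
Contribution of brown long-haired: (149 − 147.5)² / 147.5 = 0.0153

0.015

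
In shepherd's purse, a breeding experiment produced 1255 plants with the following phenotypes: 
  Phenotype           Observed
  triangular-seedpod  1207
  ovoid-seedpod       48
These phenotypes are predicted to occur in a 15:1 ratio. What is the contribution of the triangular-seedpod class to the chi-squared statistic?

0.787

Under the 15:1 hypothesis (Σ ratio = 16, N = 1255):
  triangular-seedpod: 1255 × 15/16 = 1176.5625
  ovoid-seedpod: 1255 × 1/16 = 78.4375
Contribution of triangular-seedpod: (1207 − 1176.5625)² / 1176.5625 = 0.7874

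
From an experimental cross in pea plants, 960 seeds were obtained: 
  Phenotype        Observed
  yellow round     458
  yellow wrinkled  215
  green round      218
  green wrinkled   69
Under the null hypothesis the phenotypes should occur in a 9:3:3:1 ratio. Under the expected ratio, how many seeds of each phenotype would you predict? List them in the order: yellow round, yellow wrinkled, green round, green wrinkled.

Total ratio parts = 16. Expected numbers out of 960:
  yellow round: 960 × 9/16 = 540
  yellow wrinkled: 960 × 3/16 = 180
  green round: 960 × 3/16 = 180
  green wrinkled: 960 × 1/16 = 60

540, 180, 180, 60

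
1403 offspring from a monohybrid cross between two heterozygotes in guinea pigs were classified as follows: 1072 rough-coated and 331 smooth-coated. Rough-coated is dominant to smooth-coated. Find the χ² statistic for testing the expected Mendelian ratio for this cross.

For a monohybrid cross between heterozygotes with complete dominance, the expected phenotypic ratio is 3:1.
Expected counts for N = 1403 under a 3:1 ratio (total parts = 4):
  rough-coated: 1403 × 3/4 = 1052.25
  smooth-coated: 1403 × 1/4 = 350.75
χ² = Σ (O − E)² / E
  rough-coated: (1072 − 1052.25)² / 1052.25 = 0.3707
  smooth-coated: (331 − 350.75)² / 350.75 = 1.1121
χ² = 0.3707 + 1.1121 = 1.4828 ≈ 1.483

1.483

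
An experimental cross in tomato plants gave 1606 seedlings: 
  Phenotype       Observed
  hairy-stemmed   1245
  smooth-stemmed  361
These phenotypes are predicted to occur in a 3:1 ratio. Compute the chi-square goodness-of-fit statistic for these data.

5.447

The 3:1 ratio has 4 parts, so with N = 1606 the expected counts are:
  hairy-stemmed: 1606 × 3/4 = 1204.5
  smooth-stemmed: 1606 × 1/4 = 401.5
χ² = Σ (O − E)² / E
  hairy-stemmed: (1245 − 1204.5)² / 1204.5 = 1.3618
  smooth-stemmed: (361 − 401.5)² / 401.5 = 4.0853
χ² = 1.3618 + 4.0853 = 5.4471 ≈ 5.447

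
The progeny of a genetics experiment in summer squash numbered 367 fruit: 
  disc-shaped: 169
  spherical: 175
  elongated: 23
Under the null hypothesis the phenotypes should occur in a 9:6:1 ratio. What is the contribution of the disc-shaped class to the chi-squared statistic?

6.789

Expected counts for N = 367 under a 9:6:1 ratio (total parts = 16):
  disc-shaped: 367 × 9/16 = 206.4375
  spherical: 367 × 6/16 = 137.625
  elongated: 367 × 1/16 = 22.9375
Contribution of disc-shaped: (169 − 206.4375)² / 206.4375 = 6.7893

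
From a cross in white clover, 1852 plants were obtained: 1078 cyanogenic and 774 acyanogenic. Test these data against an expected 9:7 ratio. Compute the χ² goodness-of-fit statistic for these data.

The 9:7 ratio has 16 parts, so with N = 1852 the expected counts are:
  cyanogenic: 1852 × 9/16 = 1041.75
  acyanogenic: 1852 × 7/16 = 810.25
χ² = Σ (O − E)² / E
  cyanogenic: (1078 − 1041.75)² / 1041.75 = 1.2614
  acyanogenic: (774 − 810.25)² / 810.25 = 1.6218
χ² = 1.2614 + 1.6218 = 2.8832 ≈ 2.883

2.883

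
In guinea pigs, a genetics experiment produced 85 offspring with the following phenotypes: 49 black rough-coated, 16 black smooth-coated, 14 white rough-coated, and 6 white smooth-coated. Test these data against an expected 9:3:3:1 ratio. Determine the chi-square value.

Expected counts for N = 85 under a 9:3:3:1 ratio (total parts = 16):
  black rough-coated: 85 × 9/16 = 47.8125
  black smooth-coated: 85 × 3/16 = 15.9375
  white rough-coated: 85 × 3/16 = 15.9375
  white smooth-coated: 85 × 1/16 = 5.3125
χ² = Σ (O − E)² / E
  black rough-coated: (49 − 47.8125)² / 47.8125 = 0.0295
  black smooth-coated: (16 − 15.9375)² / 15.9375 = 0.0002
  white rough-coated: (14 − 15.9375)² / 15.9375 = 0.2355
  white smooth-coated: (6 − 5.3125)² / 5.3125 = 0.0890
χ² = 0.0295 + 0.0002 + 0.2355 + 0.0890 = 0.3542 ≈ 0.354

0.354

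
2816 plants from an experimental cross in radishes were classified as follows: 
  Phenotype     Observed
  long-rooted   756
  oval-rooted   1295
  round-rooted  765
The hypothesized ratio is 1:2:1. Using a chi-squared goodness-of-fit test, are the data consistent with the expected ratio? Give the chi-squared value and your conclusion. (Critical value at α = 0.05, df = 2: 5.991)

18.195; not consistent

The 1:2:1 ratio has 4 parts, so with N = 2816 the expected counts are:
  long-rooted: 2816 × 1/4 = 704
  oval-rooted: 2816 × 2/4 = 1408
  round-rooted: 2816 × 1/4 = 704
χ² = Σ (O − E)² / E
  long-rooted: (756 − 704)² / 704 = 3.8409
  oval-rooted: (1295 − 1408)² / 1408 = 9.0689
  round-rooted: (765 − 704)² / 704 = 5.2855
χ² = 3.8409 + 9.0689 + 5.2855 = 18.1953 ≈ 18.195
Degrees of freedom = 3 − 1 = 2; critical value at α = 0.05 is 5.991.
Since 18.195 > 5.991, we reject the null hypothesis — the data do not fit the 1:2:1 ratio.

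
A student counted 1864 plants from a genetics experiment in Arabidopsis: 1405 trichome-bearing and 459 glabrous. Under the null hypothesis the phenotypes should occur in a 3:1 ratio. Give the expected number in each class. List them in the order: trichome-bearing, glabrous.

1398, 466

Under the 3:1 hypothesis (Σ ratio = 4, N = 1864):
  trichome-bearing: 1864 × 3/4 = 1398
  glabrous: 1864 × 1/4 = 466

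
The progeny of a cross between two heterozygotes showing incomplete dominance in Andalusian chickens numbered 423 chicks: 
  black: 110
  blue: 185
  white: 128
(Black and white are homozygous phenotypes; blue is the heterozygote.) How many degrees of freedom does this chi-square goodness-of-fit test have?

With incomplete dominance, a heterozygote × heterozygote cross gives a 1:2:1 phenotypic ratio.
A goodness-of-fit test with 3 phenotype classes has df = 3 − 1 = 2.

2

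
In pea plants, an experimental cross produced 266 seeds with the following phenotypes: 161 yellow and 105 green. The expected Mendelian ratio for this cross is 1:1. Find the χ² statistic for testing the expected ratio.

11.789

Expected counts for N = 266 under a 1:1 ratio (total parts = 2):
  yellow: 266 × 1/2 = 133
  green: 266 × 1/2 = 133
χ² = Σ (O − E)² / E
  yellow: (161 − 133)² / 133 = 5.8947
  green: (105 − 133)² / 133 = 5.8947
χ² = 5.8947 + 5.8947 = 11.7894 ≈ 11.789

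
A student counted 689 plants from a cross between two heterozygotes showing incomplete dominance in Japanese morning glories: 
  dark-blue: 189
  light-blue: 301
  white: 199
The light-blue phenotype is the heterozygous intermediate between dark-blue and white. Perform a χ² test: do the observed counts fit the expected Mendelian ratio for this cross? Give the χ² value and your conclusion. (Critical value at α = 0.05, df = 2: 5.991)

With incomplete dominance, a heterozygote × heterozygote cross gives a 1:2:1 phenotypic ratio.
Expected counts for N = 689 under a 1:2:1 ratio (total parts = 4):
  dark-blue: 689 × 1/4 = 172.25
  light-blue: 689 × 2/4 = 344.5
  white: 689 × 1/4 = 172.25
χ² = Σ (O − E)² / E
  dark-blue: (189 − 172.25)² / 172.25 = 1.6288
  light-blue: (301 − 344.5)² / 344.5 = 5.4927
  white: (199 − 172.25)² / 172.25 = 4.1542
χ² = 1.6288 + 5.4927 + 4.1542 = 11.2757 ≈ 11.276
Degrees of freedom = 3 − 1 = 2; critical value at α = 0.05 is 5.991.
Since 11.276 > 5.991, we reject the null hypothesis — the data do not fit the 1:2:1 ratio.

11.276; not consistent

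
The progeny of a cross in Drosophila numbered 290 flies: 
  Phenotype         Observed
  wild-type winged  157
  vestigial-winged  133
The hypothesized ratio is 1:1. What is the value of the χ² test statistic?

The 1:1 ratio has 2 parts, so with N = 290 the expected counts are:
  wild-type winged: 290 × 1/2 = 145
  vestigial-winged: 290 × 1/2 = 145
χ² = Σ (O − E)² / E
  wild-type winged: (157 − 145)² / 145 = 0.9931
  vestigial-winged: (133 − 145)² / 145 = 0.9931
χ² = 0.9931 + 0.9931 = 1.9862 ≈ 1.986

1.986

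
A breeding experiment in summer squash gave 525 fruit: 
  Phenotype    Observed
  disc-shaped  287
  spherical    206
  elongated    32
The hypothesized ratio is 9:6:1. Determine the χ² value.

The 9:6:1 ratio has 16 parts, so with N = 525 the expected counts are:
  disc-shaped: 525 × 9/16 = 295.3125
  spherical: 525 × 6/16 = 196.875
  elongated: 525 × 1/16 = 32.8125
χ² = Σ (O − E)² / E
  disc-shaped: (287 − 295.3125)² / 295.3125 = 0.2340
  spherical: (206 − 196.875)² / 196.875 = 0.4229
  elongated: (32 − 32.8125)² / 32.8125 = 0.0201
χ² = 0.2340 + 0.4229 + 0.0201 = 0.677

0.677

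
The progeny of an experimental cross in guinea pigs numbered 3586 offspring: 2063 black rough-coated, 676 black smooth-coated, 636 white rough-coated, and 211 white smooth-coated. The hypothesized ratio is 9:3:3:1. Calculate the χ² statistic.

3.799

The 9:3:3:1 ratio has 16 parts, so with N = 3586 the expected counts are:
  black rough-coated: 3586 × 9/16 = 2017.125
  black smooth-coated: 3586 × 3/16 = 672.375
  white rough-coated: 3586 × 3/16 = 672.375
  white smooth-coated: 3586 × 1/16 = 224.125
χ² = Σ (O − E)² / E
  black rough-coated: (2063 − 2017.125)² / 2017.125 = 1.0433
  black smooth-coated: (676 − 672.375)² / 672.375 = 0.0195
  white rough-coated: (636 − 672.375)² / 672.375 = 1.9679
  white smooth-coated: (211 − 224.125)² / 224.125 = 0.7686
χ² = 1.0433 + 0.0195 + 1.9679 + 0.7686 = 3.7993 ≈ 3.799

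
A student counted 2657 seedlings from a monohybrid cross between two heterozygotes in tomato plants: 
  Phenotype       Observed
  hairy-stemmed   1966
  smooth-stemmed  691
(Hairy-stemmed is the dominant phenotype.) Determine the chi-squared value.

For a monohybrid cross between heterozygotes with complete dominance, the expected phenotypic ratio is 3:1.
The 3:1 ratio has 4 parts, so with N = 2657 the expected counts are:
  hairy-stemmed: 2657 × 3/4 = 1992.75
  smooth-stemmed: 2657 × 1/4 = 664.25
χ² = Σ (O − E)² / E
  hairy-stemmed: (1966 − 1992.75)² / 1992.75 = 0.3591
  smooth-stemmed: (691 − 664.25)² / 664.25 = 1.0772
χ² = 0.3591 + 1.0772 = 1.4363 ≈ 1.436

1.436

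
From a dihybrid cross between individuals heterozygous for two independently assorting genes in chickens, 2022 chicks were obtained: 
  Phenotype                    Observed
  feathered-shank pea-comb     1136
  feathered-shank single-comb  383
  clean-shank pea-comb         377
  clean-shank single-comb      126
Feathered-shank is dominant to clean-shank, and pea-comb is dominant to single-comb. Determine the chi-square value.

A dihybrid F₂ with independent assortment and complete dominance at both loci gives a 9:3:3:1 phenotypic ratio.
Under the 9:3:3:1 hypothesis (Σ ratio = 16, N = 2022):
  feathered-shank pea-comb: 2022 × 9/16 = 1137.375
  feathered-shank single-comb: 2022 × 3/16 = 379.125
  clean-shank pea-comb: 2022 × 3/16 = 379.125
  clean-shank single-comb: 2022 × 1/16 = 126.375
χ² = Σ (O − E)² / E
  feathered-shank pea-comb: (1136 − 1137.375)² / 1137.375 = 0.0017
  feathered-shank single-comb: (383 − 379.125)² / 379.125 = 0.0396
  clean-shank pea-comb: (377 − 379.125)² / 379.125 = 0.0119
  clean-shank single-comb: (126 − 126.375)² / 126.375 = 0.0011
χ² = 0.0017 + 0.0396 + 0.0119 + 0.0011 = 0.0543 ≈ 0.054

0.054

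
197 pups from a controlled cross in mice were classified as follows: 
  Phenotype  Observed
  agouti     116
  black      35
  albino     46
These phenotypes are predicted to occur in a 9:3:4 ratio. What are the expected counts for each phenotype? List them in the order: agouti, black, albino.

Under the 9:3:4 hypothesis (Σ ratio = 16, N = 197):
  agouti: 197 × 9/16 = 110.8125
  black: 197 × 3/16 = 36.9375
  albino: 197 × 4/16 = 49.25

110.8125, 36.9375, 49.25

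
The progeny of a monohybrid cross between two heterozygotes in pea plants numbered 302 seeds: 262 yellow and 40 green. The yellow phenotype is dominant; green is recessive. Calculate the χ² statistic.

For a monohybrid cross between heterozygotes with complete dominance, the expected phenotypic ratio is 3:1.
Expected counts for N = 302 under a 3:1 ratio (total parts = 4):
  yellow: 302 × 3/4 = 226.5
  green: 302 × 1/4 = 75.5
χ² = Σ (O − E)² / E
  yellow: (262 − 226.5)² / 226.5 = 5.5640
  green: (40 − 75.5)² / 75.5 = 16.6921
χ² = 5.5640 + 16.6921 = 22.2561 ≈ 22.256

22.256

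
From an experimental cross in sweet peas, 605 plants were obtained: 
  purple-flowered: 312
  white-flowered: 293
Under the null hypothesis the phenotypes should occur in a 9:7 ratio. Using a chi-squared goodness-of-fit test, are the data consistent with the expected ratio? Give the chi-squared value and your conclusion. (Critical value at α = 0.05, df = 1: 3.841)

5.384; not consistent

Expected counts for N = 605 under a 9:7 ratio (total parts = 16):
  purple-flowered: 605 × 9/16 = 340.3125
  white-flowered: 605 × 7/16 = 264.6875
χ² = Σ (O − E)² / E
  purple-flowered: (312 − 340.3125)² / 340.3125 = 2.3555
  white-flowered: (293 − 264.6875)² / 264.6875 = 3.0285
χ² = 2.3555 + 3.0285 = 5.384
Degrees of freedom = 2 − 1 = 1; critical value at α = 0.05 is 3.841.
Since 5.384 > 3.841, we reject the null hypothesis — the data do not fit the 9:7 ratio.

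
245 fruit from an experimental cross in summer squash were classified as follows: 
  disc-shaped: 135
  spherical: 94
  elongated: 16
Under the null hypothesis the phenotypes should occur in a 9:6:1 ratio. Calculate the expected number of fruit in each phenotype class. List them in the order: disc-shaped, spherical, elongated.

137.8125, 91.875, 15.3125

Expected counts for N = 245 under a 9:6:1 ratio (total parts = 16):
  disc-shaped: 245 × 9/16 = 137.8125
  spherical: 245 × 6/16 = 91.875
  elongated: 245 × 1/16 = 15.3125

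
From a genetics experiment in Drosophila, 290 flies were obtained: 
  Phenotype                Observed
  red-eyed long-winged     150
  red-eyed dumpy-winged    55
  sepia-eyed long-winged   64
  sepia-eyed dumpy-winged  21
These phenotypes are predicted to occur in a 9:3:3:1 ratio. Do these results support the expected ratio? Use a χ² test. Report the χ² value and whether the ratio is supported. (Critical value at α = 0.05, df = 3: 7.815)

The 9:3:3:1 ratio has 16 parts, so with N = 290 the expected counts are:
  red-eyed long-winged: 290 × 9/16 = 163.125
  red-eyed dumpy-winged: 290 × 3/16 = 54.375
  sepia-eyed long-winged: 290 × 3/16 = 54.375
  sepia-eyed dumpy-winged: 290 × 1/16 = 18.125
χ² = Σ (O − E)² / E
  red-eyed long-winged: (150 − 163.125)² / 163.125 = 1.0560
  red-eyed dumpy-winged: (55 − 54.375)² / 54.375 = 0.0072
  sepia-eyed long-winged: (64 − 54.375)² / 54.375 = 1.7037
  sepia-eyed dumpy-winged: (21 − 18.125)² / 18.125 = 0.4560
χ² = 1.0560 + 0.0072 + 1.7037 + 0.4560 = 3.2229 ≈ 3.223
Degrees of freedom = 4 − 1 = 3; critical value at α = 0.05 is 7.815.
Since 3.223 < 7.815, we fail to reject the null hypothesis — the data are consistent with the 9:3:3:1 ratio.

3.223; consistent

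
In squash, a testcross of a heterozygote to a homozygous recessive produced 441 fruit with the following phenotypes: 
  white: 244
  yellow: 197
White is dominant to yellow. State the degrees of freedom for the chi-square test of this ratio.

1

A testcross of a heterozygote (Aa × aa) gives a 1:1 phenotypic ratio.
A goodness-of-fit test with 2 phenotype classes has df = 2 − 1 = 1.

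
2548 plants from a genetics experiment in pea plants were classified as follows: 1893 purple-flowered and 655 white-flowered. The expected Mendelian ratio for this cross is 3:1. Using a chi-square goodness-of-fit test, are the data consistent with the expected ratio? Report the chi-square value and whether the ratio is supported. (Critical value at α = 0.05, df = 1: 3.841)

0.678; consistent

Total ratio parts = 4. Expected numbers out of 2548:
  purple-flowered: 2548 × 3/4 = 1911
  white-flowered: 2548 × 1/4 = 637
χ² = Σ (O − E)² / E
  purple-flowered: (1893 − 1911)² / 1911 = 0.1695
  white-flowered: (655 − 637)² / 637 = 0.5086
χ² = 0.1695 + 0.5086 = 0.6781 ≈ 0.678
Degrees of freedom = 2 − 1 = 1; critical value at α = 0.05 is 3.841.
Since 0.678 < 3.841, we fail to reject the null hypothesis — the data are consistent with the 3:1 ratio.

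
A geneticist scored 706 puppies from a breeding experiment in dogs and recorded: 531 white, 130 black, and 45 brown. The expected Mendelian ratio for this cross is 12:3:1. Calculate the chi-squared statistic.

Total ratio parts = 16. Expected numbers out of 706:
  white: 706 × 12/16 = 529.5
  black: 706 × 3/16 = 132.375
  brown: 706 × 1/16 = 44.125
χ² = Σ (O − E)² / E
  white: (531 − 529.5)² / 529.5 = 0.0042
  black: (130 − 132.375)² / 132.375 = 0.0426
  brown: (45 − 44.125)² / 44.125 = 0.0174
χ² = 0.0042 + 0.0426 + 0.0174 = 0.0642 ≈ 0.064

0.064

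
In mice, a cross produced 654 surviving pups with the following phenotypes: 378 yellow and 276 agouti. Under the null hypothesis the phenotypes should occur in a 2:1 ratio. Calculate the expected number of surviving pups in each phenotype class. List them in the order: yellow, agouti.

Expected counts for N = 654 under a 2:1 ratio (total parts = 3):
  yellow: 654 × 2/3 = 436
  agouti: 654 × 1/3 = 218

436, 218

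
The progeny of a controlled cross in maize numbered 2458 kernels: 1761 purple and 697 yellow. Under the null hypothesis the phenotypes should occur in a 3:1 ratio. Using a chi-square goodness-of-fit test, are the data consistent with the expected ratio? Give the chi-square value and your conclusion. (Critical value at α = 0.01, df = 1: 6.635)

14.768; not consistent

Under the 3:1 hypothesis (Σ ratio = 4, N = 2458):
  purple: 2458 × 3/4 = 1843.5
  yellow: 2458 × 1/4 = 614.5
χ² = Σ (O − E)² / E
  purple: (1761 − 1843.5)² / 1843.5 = 3.6920
  yellow: (697 − 614.5)² / 614.5 = 11.0761
χ² = 3.6920 + 11.0761 = 14.7681 ≈ 14.768
Degrees of freedom = 2 − 1 = 1; critical value at α = 0.01 is 6.635.
Since 14.768 > 6.635, we reject the null hypothesis — the data do not fit the 3:1 ratio.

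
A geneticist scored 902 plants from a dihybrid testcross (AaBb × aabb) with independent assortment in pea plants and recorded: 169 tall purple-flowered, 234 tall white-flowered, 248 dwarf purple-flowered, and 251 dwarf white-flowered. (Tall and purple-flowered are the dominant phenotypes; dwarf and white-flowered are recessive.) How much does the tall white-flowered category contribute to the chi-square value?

0.320

A dihybrid testcross with independent assortment gives a 1:1:1:1 ratio.
The 1:1:1:1 ratio has 4 parts, so with N = 902 the expected counts are:
  tall purple-flowered: 902 × 1/4 = 225.5
  tall white-flowered: 902 × 1/4 = 225.5
  dwarf purple-flowered: 902 × 1/4 = 225.5
  dwarf white-flowered: 902 × 1/4 = 225.5
Contribution of tall white-flowered: (234 − 225.5)² / 225.5 = 0.3204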